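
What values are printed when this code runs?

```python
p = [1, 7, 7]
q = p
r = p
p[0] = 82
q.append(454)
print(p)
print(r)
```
[82, 7, 7, 454]
[82, 7, 7, 454]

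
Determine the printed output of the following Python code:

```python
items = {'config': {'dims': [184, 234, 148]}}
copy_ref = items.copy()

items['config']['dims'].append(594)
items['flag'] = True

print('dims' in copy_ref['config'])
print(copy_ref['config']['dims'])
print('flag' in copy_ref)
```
True
[184, 234, 148, 594]
False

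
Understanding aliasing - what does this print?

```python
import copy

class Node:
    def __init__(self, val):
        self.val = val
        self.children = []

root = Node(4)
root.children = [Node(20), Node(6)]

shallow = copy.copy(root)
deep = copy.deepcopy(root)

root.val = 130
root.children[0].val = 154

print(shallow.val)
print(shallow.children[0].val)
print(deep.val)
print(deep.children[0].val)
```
4
154
4
20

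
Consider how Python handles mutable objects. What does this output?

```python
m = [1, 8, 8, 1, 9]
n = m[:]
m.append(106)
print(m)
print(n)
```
[1, 8, 8, 1, 9, 106]
[1, 8, 8, 1, 9]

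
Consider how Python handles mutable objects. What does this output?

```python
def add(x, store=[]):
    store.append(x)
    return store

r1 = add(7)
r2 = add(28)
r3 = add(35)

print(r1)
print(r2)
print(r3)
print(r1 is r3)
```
[7, 28, 35]
[7, 28, 35]
[7, 28, 35]
True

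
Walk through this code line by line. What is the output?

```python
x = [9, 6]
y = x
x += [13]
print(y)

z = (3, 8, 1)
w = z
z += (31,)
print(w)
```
[9, 6, 13]
(3, 8, 1)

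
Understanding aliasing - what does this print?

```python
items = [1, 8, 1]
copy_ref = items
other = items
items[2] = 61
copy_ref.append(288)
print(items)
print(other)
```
[1, 8, 61, 288]
[1, 8, 61, 288]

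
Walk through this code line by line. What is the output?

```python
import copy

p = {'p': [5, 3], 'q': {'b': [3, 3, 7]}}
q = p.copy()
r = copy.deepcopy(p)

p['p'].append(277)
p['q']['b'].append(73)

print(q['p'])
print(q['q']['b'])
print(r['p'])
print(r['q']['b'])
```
[5, 3, 277]
[3, 3, 7, 73]
[5, 3]
[3, 3, 7]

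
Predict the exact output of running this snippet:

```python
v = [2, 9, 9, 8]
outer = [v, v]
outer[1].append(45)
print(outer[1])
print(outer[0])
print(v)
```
[2, 9, 9, 8, 45]
[2, 9, 9, 8, 45]
[2, 9, 9, 8, 45]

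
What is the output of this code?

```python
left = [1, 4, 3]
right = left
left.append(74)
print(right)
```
[1, 4, 3, 74]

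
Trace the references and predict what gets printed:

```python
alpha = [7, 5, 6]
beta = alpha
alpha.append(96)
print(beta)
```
[7, 5, 6, 96]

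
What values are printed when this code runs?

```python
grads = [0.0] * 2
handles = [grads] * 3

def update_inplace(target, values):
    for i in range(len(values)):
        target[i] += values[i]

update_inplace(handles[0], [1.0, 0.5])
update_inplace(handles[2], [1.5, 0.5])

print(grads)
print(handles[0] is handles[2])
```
[2.5, 1.0]
True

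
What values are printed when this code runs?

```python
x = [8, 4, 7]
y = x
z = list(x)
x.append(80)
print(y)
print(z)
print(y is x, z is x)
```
[8, 4, 7, 80]
[8, 4, 7]
True False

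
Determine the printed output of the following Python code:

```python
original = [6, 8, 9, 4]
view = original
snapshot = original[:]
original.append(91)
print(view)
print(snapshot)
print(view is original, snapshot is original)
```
[6, 8, 9, 4, 91]
[6, 8, 9, 4]
True False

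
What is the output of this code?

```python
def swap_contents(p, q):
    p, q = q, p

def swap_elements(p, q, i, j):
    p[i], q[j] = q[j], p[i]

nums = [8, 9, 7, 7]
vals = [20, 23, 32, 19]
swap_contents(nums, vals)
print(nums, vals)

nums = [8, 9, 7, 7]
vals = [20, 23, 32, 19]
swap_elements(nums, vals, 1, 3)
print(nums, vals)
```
[8, 9, 7, 7] [20, 23, 32, 19]
[8, 19, 7, 7] [20, 23, 32, 9]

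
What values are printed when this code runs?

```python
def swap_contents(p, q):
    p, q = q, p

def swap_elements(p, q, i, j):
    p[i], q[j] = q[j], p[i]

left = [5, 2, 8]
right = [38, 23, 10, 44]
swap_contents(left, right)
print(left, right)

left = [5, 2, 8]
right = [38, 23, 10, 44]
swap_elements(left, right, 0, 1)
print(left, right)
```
[5, 2, 8] [38, 23, 10, 44]
[23, 2, 8] [38, 5, 10, 44]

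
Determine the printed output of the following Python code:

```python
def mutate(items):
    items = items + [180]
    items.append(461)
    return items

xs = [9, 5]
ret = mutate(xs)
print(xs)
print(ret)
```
[9, 5]
[9, 5, 180, 461]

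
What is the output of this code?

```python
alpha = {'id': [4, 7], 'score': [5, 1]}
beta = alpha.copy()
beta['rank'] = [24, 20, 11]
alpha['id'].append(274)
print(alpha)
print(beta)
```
{'id': [4, 7, 274], 'score': [5, 1]}
{'id': [4, 7, 274], 'score': [5, 1], 'rank': [24, 20, 11]}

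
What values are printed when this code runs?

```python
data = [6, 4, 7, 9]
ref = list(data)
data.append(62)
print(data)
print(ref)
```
[6, 4, 7, 9, 62]
[6, 4, 7, 9]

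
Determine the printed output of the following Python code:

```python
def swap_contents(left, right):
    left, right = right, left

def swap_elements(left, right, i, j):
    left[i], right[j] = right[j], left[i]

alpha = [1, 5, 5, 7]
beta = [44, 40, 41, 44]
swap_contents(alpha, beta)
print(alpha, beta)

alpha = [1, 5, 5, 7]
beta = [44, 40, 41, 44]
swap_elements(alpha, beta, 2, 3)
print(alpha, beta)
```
[1, 5, 5, 7] [44, 40, 41, 44]
[1, 5, 44, 7] [44, 40, 41, 5]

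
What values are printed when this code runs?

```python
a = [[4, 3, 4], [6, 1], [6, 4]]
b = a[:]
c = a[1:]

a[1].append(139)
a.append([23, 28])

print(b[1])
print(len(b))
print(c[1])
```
[6, 1, 139]
3
[6, 4]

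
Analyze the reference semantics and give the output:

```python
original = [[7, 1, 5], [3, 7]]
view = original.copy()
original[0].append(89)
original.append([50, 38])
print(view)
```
[[7, 1, 5, 89], [3, 7]]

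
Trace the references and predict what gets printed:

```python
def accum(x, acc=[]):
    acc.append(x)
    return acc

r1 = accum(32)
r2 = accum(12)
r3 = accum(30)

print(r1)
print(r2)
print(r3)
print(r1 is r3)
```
[32, 12, 30]
[32, 12, 30]
[32, 12, 30]
True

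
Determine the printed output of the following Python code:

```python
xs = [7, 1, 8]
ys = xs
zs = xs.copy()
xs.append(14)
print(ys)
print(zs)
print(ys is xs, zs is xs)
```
[7, 1, 8, 14]
[7, 1, 8]
True False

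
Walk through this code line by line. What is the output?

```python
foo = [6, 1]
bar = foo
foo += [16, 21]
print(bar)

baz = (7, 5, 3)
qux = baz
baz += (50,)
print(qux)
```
[6, 1, 16, 21]
(7, 5, 3)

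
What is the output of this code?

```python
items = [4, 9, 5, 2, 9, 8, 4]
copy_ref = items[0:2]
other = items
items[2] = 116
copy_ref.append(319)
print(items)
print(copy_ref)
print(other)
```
[4, 9, 116, 2, 9, 8, 4]
[4, 9, 319]
[4, 9, 116, 2, 9, 8, 4]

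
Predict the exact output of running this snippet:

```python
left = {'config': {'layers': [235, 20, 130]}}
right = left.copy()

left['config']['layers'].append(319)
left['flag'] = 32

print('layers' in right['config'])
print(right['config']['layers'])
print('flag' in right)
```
True
[235, 20, 130, 319]
False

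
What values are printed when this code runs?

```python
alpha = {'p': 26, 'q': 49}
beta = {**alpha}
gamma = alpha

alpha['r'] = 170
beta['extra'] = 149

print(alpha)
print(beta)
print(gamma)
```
{'p': 26, 'q': 49, 'r': 170}
{'p': 26, 'q': 49, 'extra': 149}
{'p': 26, 'q': 49, 'r': 170}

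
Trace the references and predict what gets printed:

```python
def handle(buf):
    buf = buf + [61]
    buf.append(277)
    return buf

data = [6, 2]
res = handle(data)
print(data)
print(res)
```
[6, 2]
[6, 2, 61, 277]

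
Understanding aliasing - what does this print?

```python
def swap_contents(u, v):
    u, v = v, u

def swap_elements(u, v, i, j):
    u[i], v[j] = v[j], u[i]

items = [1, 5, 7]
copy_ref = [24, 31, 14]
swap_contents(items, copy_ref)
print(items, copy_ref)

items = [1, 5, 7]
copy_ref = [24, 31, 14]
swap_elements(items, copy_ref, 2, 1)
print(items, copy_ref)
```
[1, 5, 7] [24, 31, 14]
[1, 5, 31] [24, 7, 14]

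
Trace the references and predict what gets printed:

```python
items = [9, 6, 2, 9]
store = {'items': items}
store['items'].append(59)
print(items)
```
[9, 6, 2, 9, 59]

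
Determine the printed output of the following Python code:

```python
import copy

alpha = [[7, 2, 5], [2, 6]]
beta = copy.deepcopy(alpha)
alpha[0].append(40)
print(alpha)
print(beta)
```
[[7, 2, 5, 40], [2, 6]]
[[7, 2, 5], [2, 6]]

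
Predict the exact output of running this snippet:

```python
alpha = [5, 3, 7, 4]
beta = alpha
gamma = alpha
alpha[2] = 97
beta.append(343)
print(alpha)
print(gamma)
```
[5, 3, 97, 4, 343]
[5, 3, 97, 4, 343]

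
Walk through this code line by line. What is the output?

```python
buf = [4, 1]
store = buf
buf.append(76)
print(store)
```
[4, 1, 76]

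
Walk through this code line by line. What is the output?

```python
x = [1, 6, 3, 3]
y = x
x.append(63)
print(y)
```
[1, 6, 3, 3, 63]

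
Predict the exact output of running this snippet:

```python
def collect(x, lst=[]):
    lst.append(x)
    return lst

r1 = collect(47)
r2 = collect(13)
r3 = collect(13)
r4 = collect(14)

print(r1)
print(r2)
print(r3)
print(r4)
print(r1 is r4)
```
[47, 13, 13, 14]
[47, 13, 13, 14]
[47, 13, 13, 14]
[47, 13, 13, 14]
True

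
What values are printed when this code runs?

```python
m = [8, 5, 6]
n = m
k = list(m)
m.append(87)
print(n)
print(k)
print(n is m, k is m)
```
[8, 5, 6, 87]
[8, 5, 6]
True False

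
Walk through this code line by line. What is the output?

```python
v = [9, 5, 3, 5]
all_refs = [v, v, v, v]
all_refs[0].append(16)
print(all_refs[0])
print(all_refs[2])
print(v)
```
[9, 5, 3, 5, 16]
[9, 5, 3, 5, 16]
[9, 5, 3, 5, 16]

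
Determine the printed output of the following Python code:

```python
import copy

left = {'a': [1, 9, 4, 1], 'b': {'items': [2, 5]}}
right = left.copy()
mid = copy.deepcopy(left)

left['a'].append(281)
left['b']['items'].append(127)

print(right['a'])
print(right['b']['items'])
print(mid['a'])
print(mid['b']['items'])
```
[1, 9, 4, 1, 281]
[2, 5, 127]
[1, 9, 4, 1]
[2, 5]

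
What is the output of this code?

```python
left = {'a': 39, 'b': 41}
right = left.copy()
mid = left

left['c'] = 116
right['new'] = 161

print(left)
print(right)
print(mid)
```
{'a': 39, 'b': 41, 'c': 116}
{'a': 39, 'b': 41, 'new': 161}
{'a': 39, 'b': 41, 'c': 116}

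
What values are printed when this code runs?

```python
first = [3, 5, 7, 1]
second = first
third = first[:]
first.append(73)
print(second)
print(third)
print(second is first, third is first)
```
[3, 5, 7, 1, 73]
[3, 5, 7, 1]
True False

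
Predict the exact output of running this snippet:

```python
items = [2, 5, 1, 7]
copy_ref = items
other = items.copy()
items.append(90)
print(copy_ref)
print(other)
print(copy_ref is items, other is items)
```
[2, 5, 1, 7, 90]
[2, 5, 1, 7]
True False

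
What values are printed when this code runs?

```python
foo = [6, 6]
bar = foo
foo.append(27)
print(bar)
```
[6, 6, 27]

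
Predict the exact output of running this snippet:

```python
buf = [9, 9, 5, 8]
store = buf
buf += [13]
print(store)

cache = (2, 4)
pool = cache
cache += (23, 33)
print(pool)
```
[9, 9, 5, 8, 13]
(2, 4)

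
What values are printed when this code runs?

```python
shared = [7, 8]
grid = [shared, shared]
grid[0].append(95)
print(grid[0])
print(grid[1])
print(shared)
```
[7, 8, 95]
[7, 8, 95]
[7, 8, 95]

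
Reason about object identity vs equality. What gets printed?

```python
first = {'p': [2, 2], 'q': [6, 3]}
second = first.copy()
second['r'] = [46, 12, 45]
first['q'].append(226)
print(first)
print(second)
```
{'p': [2, 2], 'q': [6, 3, 226]}
{'p': [2, 2], 'q': [6, 3, 226], 'r': [46, 12, 45]}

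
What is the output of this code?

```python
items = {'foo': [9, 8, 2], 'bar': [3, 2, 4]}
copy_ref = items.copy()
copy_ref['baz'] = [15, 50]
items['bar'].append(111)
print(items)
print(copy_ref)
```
{'foo': [9, 8, 2], 'bar': [3, 2, 4, 111]}
{'foo': [9, 8, 2], 'bar': [3, 2, 4, 111], 'baz': [15, 50]}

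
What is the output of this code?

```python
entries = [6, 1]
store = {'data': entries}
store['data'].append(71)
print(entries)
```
[6, 1, 71]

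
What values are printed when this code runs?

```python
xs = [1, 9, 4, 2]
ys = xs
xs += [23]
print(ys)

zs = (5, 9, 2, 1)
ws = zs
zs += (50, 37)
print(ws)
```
[1, 9, 4, 2, 23]
(5, 9, 2, 1)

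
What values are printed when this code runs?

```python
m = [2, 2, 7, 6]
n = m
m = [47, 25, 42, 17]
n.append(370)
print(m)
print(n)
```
[47, 25, 42, 17]
[2, 2, 7, 6, 370]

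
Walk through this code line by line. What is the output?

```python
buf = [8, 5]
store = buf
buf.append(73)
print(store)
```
[8, 5, 73]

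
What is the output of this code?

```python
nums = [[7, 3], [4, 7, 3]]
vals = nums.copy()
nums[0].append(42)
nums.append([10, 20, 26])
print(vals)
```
[[7, 3, 42], [4, 7, 3]]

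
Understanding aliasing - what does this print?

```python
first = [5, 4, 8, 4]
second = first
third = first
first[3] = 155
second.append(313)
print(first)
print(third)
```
[5, 4, 8, 155, 313]
[5, 4, 8, 155, 313]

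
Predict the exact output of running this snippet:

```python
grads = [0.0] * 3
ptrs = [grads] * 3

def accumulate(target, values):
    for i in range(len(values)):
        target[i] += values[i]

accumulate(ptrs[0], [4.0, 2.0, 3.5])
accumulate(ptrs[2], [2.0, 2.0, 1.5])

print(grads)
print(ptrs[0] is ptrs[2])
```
[6.0, 4.0, 5.0]
True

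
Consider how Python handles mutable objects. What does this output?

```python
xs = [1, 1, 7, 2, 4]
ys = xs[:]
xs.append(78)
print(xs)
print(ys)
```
[1, 1, 7, 2, 4, 78]
[1, 1, 7, 2, 4]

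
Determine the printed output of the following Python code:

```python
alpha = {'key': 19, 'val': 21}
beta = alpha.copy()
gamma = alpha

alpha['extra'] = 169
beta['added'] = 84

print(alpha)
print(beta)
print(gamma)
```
{'key': 19, 'val': 21, 'extra': 169}
{'key': 19, 'val': 21, 'added': 84}
{'key': 19, 'val': 21, 'extra': 169}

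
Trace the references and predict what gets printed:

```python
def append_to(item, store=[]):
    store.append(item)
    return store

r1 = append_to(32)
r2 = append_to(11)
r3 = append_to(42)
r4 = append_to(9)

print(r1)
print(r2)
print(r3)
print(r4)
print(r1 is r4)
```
[32, 11, 42, 9]
[32, 11, 42, 9]
[32, 11, 42, 9]
[32, 11, 42, 9]
True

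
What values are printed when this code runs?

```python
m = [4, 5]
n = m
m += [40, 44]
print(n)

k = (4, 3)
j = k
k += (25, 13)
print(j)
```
[4, 5, 40, 44]
(4, 3)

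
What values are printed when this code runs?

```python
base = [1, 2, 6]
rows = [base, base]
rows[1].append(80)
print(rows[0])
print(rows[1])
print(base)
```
[1, 2, 6, 80]
[1, 2, 6, 80]
[1, 2, 6, 80]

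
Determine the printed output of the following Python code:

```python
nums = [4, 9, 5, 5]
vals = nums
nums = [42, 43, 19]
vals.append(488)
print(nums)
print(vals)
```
[42, 43, 19]
[4, 9, 5, 5, 488]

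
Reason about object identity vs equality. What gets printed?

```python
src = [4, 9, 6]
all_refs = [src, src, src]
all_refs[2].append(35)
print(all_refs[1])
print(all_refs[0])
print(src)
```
[4, 9, 6, 35]
[4, 9, 6, 35]
[4, 9, 6, 35]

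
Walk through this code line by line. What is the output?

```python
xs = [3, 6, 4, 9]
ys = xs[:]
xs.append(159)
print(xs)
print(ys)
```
[3, 6, 4, 9, 159]
[3, 6, 4, 9]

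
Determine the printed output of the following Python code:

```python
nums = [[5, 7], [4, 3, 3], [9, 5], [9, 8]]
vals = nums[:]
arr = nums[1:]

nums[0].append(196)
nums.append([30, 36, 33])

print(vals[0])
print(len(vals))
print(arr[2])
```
[5, 7, 196]
4
[9, 8]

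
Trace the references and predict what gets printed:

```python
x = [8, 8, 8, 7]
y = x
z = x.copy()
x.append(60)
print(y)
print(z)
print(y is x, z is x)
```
[8, 8, 8, 7, 60]
[8, 8, 8, 7]
True False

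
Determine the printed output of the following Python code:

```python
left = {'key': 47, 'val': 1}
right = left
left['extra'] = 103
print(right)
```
{'key': 47, 'val': 1, 'extra': 103}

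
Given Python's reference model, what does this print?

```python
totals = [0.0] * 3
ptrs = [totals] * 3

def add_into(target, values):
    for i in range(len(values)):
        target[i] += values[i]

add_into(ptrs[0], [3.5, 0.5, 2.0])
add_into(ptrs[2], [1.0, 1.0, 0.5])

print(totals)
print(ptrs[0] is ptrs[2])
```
[4.5, 1.5, 2.5]
True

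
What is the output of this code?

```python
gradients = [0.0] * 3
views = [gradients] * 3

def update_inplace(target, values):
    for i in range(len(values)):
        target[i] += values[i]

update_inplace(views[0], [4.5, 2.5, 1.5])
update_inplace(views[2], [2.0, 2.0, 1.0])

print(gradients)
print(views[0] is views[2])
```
[6.5, 4.5, 2.5]
True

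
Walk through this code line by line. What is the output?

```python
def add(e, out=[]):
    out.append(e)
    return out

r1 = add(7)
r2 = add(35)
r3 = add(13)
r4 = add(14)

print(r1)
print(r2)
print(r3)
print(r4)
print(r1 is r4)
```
[7, 35, 13, 14]
[7, 35, 13, 14]
[7, 35, 13, 14]
[7, 35, 13, 14]
True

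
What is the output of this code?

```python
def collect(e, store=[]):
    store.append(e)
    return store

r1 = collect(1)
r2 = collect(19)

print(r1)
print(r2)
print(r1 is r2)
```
[1, 19]
[1, 19]
True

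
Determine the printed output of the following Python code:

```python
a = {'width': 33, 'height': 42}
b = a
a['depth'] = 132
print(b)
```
{'width': 33, 'height': 42, 'depth': 132}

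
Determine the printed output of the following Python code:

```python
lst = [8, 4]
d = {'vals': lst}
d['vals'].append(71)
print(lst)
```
[8, 4, 71]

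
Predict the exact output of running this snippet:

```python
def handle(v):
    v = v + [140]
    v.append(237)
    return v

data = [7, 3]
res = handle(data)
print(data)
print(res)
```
[7, 3]
[7, 3, 140, 237]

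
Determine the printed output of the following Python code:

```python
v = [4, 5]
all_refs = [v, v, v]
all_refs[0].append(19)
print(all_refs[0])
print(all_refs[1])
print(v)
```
[4, 5, 19]
[4, 5, 19]
[4, 5, 19]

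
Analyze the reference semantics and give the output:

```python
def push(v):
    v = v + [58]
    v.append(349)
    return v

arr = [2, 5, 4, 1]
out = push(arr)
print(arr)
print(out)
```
[2, 5, 4, 1]
[2, 5, 4, 1, 58, 349]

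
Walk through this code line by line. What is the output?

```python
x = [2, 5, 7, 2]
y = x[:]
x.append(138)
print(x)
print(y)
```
[2, 5, 7, 2, 138]
[2, 5, 7, 2]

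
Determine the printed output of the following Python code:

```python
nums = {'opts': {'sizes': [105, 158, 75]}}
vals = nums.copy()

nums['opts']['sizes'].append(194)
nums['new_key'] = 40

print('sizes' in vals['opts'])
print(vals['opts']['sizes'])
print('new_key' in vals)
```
True
[105, 158, 75, 194]
False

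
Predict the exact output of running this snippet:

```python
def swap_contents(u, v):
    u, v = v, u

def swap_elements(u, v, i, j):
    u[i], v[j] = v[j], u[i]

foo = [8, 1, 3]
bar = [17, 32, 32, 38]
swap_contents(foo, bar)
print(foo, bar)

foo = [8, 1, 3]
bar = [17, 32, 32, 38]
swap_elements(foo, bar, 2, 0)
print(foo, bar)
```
[8, 1, 3] [17, 32, 32, 38]
[8, 1, 17] [3, 32, 32, 38]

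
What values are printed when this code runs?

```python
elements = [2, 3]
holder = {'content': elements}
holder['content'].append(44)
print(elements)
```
[2, 3, 44]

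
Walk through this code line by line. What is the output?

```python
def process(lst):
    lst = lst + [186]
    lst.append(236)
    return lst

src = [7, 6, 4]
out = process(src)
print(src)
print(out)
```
[7, 6, 4]
[7, 6, 4, 186, 236]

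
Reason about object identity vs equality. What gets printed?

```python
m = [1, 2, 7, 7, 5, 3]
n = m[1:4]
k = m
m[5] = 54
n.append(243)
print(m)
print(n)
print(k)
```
[1, 2, 7, 7, 5, 54]
[2, 7, 7, 243]
[1, 2, 7, 7, 5, 54]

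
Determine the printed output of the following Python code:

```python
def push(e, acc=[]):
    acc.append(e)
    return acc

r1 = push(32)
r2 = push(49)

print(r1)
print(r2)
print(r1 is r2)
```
[32, 49]
[32, 49]
True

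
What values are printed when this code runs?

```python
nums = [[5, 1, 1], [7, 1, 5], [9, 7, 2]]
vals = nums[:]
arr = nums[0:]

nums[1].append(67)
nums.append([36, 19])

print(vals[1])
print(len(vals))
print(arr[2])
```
[7, 1, 5, 67]
3
[9, 7, 2]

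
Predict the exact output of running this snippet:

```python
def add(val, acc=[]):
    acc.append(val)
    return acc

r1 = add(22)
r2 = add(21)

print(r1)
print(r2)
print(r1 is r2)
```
[22, 21]
[22, 21]
True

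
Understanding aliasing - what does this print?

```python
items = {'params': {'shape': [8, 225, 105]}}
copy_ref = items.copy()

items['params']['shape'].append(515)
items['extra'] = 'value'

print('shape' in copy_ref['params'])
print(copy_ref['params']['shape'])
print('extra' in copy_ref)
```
True
[8, 225, 105, 515]
False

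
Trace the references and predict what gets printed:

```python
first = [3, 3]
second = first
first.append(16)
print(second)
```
[3, 3, 16]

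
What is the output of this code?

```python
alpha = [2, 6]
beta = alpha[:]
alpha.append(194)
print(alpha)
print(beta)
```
[2, 6, 194]
[2, 6]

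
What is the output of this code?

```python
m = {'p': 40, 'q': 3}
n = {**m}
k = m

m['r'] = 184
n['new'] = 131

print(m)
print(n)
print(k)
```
{'p': 40, 'q': 3, 'r': 184}
{'p': 40, 'q': 3, 'new': 131}
{'p': 40, 'q': 3, 'r': 184}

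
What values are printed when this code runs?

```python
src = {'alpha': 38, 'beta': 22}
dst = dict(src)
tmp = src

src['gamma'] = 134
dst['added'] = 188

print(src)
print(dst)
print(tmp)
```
{'alpha': 38, 'beta': 22, 'gamma': 134}
{'alpha': 38, 'beta': 22, 'added': 188}
{'alpha': 38, 'beta': 22, 'gamma': 134}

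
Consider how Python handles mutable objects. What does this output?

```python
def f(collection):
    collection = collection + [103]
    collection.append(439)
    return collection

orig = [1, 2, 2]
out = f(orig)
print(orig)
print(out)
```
[1, 2, 2]
[1, 2, 2, 103, 439]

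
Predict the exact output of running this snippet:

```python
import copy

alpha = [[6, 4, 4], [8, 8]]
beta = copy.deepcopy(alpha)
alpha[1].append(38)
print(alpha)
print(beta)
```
[[6, 4, 4], [8, 8, 38]]
[[6, 4, 4], [8, 8]]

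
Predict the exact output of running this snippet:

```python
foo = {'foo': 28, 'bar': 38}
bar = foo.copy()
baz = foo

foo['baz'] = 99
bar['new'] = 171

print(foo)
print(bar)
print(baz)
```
{'foo': 28, 'bar': 38, 'baz': 99}
{'foo': 28, 'bar': 38, 'new': 171}
{'foo': 28, 'bar': 38, 'baz': 99}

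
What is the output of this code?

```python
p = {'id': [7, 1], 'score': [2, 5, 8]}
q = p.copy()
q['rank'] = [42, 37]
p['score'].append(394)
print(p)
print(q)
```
{'id': [7, 1], 'score': [2, 5, 8, 394]}
{'id': [7, 1], 'score': [2, 5, 8, 394], 'rank': [42, 37]}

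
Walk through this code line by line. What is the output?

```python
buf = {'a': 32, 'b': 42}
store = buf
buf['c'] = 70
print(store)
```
{'a': 32, 'b': 42, 'c': 70}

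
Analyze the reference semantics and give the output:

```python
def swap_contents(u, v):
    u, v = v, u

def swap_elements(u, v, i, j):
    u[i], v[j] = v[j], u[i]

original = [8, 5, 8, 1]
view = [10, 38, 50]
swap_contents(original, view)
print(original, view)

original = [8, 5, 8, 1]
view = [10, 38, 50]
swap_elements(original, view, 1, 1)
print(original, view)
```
[8, 5, 8, 1] [10, 38, 50]
[8, 38, 8, 1] [10, 5, 50]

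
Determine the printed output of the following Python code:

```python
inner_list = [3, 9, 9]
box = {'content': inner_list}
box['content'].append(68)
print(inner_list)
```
[3, 9, 9, 68]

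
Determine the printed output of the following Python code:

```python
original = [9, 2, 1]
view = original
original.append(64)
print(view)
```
[9, 2, 1, 64]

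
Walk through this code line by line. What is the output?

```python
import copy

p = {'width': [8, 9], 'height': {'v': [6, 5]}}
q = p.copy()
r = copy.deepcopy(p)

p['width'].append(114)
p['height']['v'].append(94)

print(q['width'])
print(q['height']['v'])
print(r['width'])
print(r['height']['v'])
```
[8, 9, 114]
[6, 5, 94]
[8, 9]
[6, 5]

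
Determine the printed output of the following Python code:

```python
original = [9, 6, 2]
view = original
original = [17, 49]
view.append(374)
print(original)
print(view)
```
[17, 49]
[9, 6, 2, 374]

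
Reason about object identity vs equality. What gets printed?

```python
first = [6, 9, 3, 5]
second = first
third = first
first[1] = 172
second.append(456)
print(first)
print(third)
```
[6, 172, 3, 5, 456]
[6, 172, 3, 5, 456]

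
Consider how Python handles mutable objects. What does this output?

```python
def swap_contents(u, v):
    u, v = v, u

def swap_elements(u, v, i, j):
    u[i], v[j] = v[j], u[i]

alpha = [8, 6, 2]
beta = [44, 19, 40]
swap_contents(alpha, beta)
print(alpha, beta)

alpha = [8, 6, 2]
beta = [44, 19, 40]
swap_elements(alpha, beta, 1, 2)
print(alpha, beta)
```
[8, 6, 2] [44, 19, 40]
[8, 40, 2] [44, 19, 6]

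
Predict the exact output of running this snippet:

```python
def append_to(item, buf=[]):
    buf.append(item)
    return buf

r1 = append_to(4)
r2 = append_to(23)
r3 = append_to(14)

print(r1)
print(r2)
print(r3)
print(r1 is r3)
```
[4, 23, 14]
[4, 23, 14]
[4, 23, 14]
True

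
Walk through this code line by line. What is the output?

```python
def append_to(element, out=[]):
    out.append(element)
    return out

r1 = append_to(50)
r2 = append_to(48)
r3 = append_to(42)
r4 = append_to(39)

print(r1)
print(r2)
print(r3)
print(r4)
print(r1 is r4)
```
[50, 48, 42, 39]
[50, 48, 42, 39]
[50, 48, 42, 39]
[50, 48, 42, 39]
True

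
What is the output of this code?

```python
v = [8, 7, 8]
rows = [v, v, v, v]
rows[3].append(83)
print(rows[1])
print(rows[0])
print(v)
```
[8, 7, 8, 83]
[8, 7, 8, 83]
[8, 7, 8, 83]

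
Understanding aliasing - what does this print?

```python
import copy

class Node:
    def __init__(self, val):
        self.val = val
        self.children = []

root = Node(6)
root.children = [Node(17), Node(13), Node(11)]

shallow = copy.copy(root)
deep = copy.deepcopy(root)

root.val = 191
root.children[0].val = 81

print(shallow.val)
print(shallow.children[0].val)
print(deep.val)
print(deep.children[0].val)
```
6
81
6
17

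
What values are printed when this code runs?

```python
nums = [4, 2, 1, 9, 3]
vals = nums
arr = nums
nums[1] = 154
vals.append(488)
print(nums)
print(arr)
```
[4, 154, 1, 9, 3, 488]
[4, 154, 1, 9, 3, 488]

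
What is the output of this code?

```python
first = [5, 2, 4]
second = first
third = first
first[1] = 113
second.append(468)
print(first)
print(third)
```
[5, 113, 4, 468]
[5, 113, 4, 468]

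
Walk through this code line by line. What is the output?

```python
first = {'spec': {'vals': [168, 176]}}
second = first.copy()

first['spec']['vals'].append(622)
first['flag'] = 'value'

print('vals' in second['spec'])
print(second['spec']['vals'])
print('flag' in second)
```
True
[168, 176, 622]
False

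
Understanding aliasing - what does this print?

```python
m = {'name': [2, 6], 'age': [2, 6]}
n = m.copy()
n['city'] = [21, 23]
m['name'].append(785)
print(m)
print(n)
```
{'name': [2, 6, 785], 'age': [2, 6]}
{'name': [2, 6, 785], 'age': [2, 6], 'city': [21, 23]}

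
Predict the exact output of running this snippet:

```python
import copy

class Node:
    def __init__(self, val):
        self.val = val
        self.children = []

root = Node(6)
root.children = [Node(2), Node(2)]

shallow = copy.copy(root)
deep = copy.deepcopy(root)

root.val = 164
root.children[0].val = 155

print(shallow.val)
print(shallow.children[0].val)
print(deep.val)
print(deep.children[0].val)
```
6
155
6
2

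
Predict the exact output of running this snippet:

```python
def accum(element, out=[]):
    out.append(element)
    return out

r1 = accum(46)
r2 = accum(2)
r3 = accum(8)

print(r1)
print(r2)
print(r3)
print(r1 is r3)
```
[46, 2, 8]
[46, 2, 8]
[46, 2, 8]
True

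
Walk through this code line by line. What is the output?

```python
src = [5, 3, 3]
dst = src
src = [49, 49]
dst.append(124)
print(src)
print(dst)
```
[49, 49]
[5, 3, 3, 124]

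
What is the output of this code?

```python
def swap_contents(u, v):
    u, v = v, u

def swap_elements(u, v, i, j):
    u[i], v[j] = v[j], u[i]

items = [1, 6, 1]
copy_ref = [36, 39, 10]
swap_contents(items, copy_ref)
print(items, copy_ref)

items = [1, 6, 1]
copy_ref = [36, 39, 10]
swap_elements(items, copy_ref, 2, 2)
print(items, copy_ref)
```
[1, 6, 1] [36, 39, 10]
[1, 6, 10] [36, 39, 1]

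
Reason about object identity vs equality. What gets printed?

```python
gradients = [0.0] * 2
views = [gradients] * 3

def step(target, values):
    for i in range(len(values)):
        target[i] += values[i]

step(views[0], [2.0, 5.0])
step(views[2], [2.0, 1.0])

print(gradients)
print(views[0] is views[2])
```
[4.0, 6.0]
True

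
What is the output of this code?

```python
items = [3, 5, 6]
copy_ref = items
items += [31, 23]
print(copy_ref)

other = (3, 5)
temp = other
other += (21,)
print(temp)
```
[3, 5, 6, 31, 23]
(3, 5)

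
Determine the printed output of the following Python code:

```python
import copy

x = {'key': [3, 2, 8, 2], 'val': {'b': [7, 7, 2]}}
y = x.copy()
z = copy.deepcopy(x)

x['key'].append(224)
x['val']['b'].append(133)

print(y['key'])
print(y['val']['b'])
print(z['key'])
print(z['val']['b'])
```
[3, 2, 8, 2, 224]
[7, 7, 2, 133]
[3, 2, 8, 2]
[7, 7, 2]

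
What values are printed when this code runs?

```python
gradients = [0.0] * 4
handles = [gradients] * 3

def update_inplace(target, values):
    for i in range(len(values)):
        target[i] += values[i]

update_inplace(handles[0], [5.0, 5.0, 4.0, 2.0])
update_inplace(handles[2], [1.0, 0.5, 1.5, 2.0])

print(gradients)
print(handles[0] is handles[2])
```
[6.0, 5.5, 5.5, 4.0]
True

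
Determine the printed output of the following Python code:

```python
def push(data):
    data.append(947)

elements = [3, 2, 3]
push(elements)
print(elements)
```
[3, 2, 3, 947]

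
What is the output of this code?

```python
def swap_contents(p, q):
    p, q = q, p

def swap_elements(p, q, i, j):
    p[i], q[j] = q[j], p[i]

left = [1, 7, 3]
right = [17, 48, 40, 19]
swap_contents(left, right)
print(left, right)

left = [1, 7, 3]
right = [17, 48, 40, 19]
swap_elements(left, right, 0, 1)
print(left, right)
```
[1, 7, 3] [17, 48, 40, 19]
[48, 7, 3] [17, 1, 40, 19]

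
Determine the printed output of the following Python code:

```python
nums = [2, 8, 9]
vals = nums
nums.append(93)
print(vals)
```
[2, 8, 9, 93]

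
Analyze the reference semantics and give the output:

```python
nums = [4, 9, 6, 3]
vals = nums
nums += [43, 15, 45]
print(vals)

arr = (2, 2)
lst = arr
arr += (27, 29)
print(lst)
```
[4, 9, 6, 3, 43, 15, 45]
(2, 2)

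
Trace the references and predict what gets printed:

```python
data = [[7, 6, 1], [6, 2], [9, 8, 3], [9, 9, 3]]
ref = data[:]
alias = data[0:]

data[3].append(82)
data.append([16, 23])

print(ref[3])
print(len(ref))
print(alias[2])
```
[9, 9, 3, 82]
4
[9, 8, 3]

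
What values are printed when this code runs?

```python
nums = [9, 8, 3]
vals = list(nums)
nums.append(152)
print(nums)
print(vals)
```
[9, 8, 3, 152]
[9, 8, 3]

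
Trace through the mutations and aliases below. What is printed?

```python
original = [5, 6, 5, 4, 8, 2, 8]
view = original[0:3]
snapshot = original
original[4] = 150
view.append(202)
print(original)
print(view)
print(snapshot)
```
[5, 6, 5, 4, 150, 2, 8]
[5, 6, 5, 202]
[5, 6, 5, 4, 150, 2, 8]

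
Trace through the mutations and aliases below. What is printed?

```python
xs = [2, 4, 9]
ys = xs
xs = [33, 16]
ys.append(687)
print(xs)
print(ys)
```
[33, 16]
[2, 4, 9, 687]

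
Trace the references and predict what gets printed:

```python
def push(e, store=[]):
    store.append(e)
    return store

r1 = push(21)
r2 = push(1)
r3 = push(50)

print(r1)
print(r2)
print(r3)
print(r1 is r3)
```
[21, 1, 50]
[21, 1, 50]
[21, 1, 50]
True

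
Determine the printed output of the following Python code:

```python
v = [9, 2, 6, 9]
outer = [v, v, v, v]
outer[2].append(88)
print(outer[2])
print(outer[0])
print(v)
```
[9, 2, 6, 9, 88]
[9, 2, 6, 9, 88]
[9, 2, 6, 9, 88]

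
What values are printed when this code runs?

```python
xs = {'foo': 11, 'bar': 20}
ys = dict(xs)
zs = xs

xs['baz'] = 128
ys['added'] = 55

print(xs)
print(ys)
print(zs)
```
{'foo': 11, 'bar': 20, 'baz': 128}
{'foo': 11, 'bar': 20, 'added': 55}
{'foo': 11, 'bar': 20, 'baz': 128}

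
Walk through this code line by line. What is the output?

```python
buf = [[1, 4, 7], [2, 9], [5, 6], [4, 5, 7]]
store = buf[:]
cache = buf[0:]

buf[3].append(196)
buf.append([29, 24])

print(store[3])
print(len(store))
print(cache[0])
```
[4, 5, 7, 196]
4
[1, 4, 7]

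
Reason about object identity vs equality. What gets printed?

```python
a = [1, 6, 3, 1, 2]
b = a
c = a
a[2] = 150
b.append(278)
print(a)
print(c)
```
[1, 6, 150, 1, 2, 278]
[1, 6, 150, 1, 2, 278]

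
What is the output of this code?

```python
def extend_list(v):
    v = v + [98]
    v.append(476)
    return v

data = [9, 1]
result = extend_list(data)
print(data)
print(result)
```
[9, 1]
[9, 1, 98, 476]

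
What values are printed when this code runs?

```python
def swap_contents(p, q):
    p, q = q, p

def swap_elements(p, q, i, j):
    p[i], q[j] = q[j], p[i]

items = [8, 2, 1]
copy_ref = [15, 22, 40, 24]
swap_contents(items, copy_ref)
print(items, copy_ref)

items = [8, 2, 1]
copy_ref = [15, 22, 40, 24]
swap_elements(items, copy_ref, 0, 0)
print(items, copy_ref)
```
[8, 2, 1] [15, 22, 40, 24]
[15, 2, 1] [8, 22, 40, 24]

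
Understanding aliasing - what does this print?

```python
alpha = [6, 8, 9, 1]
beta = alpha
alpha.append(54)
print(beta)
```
[6, 8, 9, 1, 54]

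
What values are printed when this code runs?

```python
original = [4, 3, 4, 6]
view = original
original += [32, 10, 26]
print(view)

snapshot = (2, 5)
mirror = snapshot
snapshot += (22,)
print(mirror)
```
[4, 3, 4, 6, 32, 10, 26]
(2, 5)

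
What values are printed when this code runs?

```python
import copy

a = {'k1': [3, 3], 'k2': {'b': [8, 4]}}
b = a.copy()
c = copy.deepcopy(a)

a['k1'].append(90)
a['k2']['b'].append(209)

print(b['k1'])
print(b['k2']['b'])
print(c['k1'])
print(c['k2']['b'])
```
[3, 3, 90]
[8, 4, 209]
[3, 3]
[8, 4]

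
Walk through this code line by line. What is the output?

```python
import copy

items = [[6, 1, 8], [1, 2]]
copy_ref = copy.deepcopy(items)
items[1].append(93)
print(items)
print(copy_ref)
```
[[6, 1, 8], [1, 2, 93]]
[[6, 1, 8], [1, 2]]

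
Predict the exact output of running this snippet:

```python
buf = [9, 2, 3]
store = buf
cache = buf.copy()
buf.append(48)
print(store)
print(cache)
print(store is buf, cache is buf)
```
[9, 2, 3, 48]
[9, 2, 3]
True False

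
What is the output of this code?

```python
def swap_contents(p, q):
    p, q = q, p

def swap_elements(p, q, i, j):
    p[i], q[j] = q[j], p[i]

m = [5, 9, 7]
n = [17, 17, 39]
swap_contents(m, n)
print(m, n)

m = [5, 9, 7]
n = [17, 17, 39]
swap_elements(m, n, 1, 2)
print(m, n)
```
[5, 9, 7] [17, 17, 39]
[5, 39, 7] [17, 17, 9]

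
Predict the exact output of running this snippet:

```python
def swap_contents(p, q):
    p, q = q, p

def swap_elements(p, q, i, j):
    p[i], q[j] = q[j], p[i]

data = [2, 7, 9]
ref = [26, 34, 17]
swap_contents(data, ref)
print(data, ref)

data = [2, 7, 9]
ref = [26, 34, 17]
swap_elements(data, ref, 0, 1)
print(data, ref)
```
[2, 7, 9] [26, 34, 17]
[34, 7, 9] [26, 2, 17]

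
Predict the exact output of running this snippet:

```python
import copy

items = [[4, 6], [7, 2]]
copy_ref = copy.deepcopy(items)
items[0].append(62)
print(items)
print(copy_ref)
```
[[4, 6, 62], [7, 2]]
[[4, 6], [7, 2]]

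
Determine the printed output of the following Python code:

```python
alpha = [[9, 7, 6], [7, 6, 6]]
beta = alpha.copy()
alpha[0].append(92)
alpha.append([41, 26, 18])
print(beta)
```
[[9, 7, 6, 92], [7, 6, 6]]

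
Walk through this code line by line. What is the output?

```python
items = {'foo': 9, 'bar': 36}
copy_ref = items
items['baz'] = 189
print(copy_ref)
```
{'foo': 9, 'bar': 36, 'baz': 189}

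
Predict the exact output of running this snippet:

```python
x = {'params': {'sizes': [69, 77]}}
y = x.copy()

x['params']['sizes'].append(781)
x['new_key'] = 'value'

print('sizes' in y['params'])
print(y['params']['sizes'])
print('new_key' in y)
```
True
[69, 77, 781]
False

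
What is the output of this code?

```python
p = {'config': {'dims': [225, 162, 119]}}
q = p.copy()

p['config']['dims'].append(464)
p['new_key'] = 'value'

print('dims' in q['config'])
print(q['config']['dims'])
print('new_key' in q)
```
True
[225, 162, 119, 464]
False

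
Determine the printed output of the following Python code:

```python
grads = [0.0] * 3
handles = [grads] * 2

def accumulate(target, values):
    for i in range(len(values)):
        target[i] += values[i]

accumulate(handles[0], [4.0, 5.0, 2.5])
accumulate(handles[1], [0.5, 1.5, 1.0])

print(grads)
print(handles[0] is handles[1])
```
[4.5, 6.5, 3.5]
True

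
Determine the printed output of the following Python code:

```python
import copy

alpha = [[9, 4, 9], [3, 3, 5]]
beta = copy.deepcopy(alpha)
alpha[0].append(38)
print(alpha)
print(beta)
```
[[9, 4, 9, 38], [3, 3, 5]]
[[9, 4, 9], [3, 3, 5]]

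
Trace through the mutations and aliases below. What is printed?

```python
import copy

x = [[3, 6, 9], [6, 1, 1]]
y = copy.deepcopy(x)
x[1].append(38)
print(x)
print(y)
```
[[3, 6, 9], [6, 1, 1, 38]]
[[3, 6, 9], [6, 1, 1]]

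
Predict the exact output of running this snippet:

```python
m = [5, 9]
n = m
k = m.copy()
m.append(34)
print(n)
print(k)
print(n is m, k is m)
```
[5, 9, 34]
[5, 9]
True False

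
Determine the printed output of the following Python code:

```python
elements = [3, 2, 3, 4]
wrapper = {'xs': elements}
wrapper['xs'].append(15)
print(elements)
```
[3, 2, 3, 4, 15]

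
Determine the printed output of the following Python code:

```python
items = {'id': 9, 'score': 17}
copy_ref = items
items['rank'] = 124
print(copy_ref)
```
{'id': 9, 'score': 17, 'rank': 124}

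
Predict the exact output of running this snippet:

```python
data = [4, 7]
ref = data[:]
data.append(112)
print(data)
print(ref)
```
[4, 7, 112]
[4, 7]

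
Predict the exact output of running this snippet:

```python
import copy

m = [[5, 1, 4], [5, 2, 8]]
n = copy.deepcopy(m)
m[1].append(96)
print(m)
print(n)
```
[[5, 1, 4], [5, 2, 8, 96]]
[[5, 1, 4], [5, 2, 8]]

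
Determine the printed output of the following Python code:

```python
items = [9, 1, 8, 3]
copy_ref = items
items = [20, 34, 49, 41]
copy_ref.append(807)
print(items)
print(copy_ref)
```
[20, 34, 49, 41]
[9, 1, 8, 3, 807]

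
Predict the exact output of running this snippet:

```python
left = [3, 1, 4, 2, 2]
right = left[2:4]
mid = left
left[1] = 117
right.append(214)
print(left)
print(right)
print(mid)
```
[3, 117, 4, 2, 2]
[4, 2, 214]
[3, 117, 4, 2, 2]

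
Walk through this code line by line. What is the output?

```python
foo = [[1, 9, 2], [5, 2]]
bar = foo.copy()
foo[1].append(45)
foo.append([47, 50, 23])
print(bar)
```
[[1, 9, 2], [5, 2, 45]]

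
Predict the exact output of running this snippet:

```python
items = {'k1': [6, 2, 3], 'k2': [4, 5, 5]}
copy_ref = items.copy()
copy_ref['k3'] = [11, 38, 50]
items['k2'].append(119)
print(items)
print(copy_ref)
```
{'k1': [6, 2, 3], 'k2': [4, 5, 5, 119]}
{'k1': [6, 2, 3], 'k2': [4, 5, 5, 119], 'k3': [11, 38, 50]}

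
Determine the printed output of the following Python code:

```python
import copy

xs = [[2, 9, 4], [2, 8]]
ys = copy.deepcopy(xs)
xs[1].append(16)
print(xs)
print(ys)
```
[[2, 9, 4], [2, 8, 16]]
[[2, 9, 4], [2, 8]]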